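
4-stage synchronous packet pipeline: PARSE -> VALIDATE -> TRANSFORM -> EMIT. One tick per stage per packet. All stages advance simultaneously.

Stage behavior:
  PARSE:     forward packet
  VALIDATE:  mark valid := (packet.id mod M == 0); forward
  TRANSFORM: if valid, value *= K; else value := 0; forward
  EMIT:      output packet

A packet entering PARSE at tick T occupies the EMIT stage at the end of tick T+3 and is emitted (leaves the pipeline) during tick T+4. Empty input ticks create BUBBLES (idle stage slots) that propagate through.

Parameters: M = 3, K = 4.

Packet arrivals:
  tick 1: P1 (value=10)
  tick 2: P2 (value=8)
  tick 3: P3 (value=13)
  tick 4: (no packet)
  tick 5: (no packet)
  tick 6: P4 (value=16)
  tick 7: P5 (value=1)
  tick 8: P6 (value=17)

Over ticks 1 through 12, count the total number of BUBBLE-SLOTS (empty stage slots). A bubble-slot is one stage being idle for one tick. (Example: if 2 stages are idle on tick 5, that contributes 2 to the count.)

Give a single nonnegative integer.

Tick 1: [PARSE:P1(v=10,ok=F), VALIDATE:-, TRANSFORM:-, EMIT:-] out:-; bubbles=3
Tick 2: [PARSE:P2(v=8,ok=F), VALIDATE:P1(v=10,ok=F), TRANSFORM:-, EMIT:-] out:-; bubbles=2
Tick 3: [PARSE:P3(v=13,ok=F), VALIDATE:P2(v=8,ok=F), TRANSFORM:P1(v=0,ok=F), EMIT:-] out:-; bubbles=1
Tick 4: [PARSE:-, VALIDATE:P3(v=13,ok=T), TRANSFORM:P2(v=0,ok=F), EMIT:P1(v=0,ok=F)] out:-; bubbles=1
Tick 5: [PARSE:-, VALIDATE:-, TRANSFORM:P3(v=52,ok=T), EMIT:P2(v=0,ok=F)] out:P1(v=0); bubbles=2
Tick 6: [PARSE:P4(v=16,ok=F), VALIDATE:-, TRANSFORM:-, EMIT:P3(v=52,ok=T)] out:P2(v=0); bubbles=2
Tick 7: [PARSE:P5(v=1,ok=F), VALIDATE:P4(v=16,ok=F), TRANSFORM:-, EMIT:-] out:P3(v=52); bubbles=2
Tick 8: [PARSE:P6(v=17,ok=F), VALIDATE:P5(v=1,ok=F), TRANSFORM:P4(v=0,ok=F), EMIT:-] out:-; bubbles=1
Tick 9: [PARSE:-, VALIDATE:P6(v=17,ok=T), TRANSFORM:P5(v=0,ok=F), EMIT:P4(v=0,ok=F)] out:-; bubbles=1
Tick 10: [PARSE:-, VALIDATE:-, TRANSFORM:P6(v=68,ok=T), EMIT:P5(v=0,ok=F)] out:P4(v=0); bubbles=2
Tick 11: [PARSE:-, VALIDATE:-, TRANSFORM:-, EMIT:P6(v=68,ok=T)] out:P5(v=0); bubbles=3
Tick 12: [PARSE:-, VALIDATE:-, TRANSFORM:-, EMIT:-] out:P6(v=68); bubbles=4
Total bubble-slots: 24

Answer: 24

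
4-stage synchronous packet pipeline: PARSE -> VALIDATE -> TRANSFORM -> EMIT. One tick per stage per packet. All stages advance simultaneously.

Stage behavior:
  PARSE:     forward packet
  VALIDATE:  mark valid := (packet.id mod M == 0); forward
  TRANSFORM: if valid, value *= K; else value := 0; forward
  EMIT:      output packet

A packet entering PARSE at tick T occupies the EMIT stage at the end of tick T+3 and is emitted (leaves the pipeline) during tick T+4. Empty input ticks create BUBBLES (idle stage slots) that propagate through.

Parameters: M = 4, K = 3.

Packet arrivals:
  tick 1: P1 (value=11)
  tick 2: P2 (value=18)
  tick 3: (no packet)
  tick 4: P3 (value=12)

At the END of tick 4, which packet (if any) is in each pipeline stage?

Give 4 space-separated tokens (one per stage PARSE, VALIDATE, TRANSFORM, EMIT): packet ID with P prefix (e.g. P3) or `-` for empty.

Tick 1: [PARSE:P1(v=11,ok=F), VALIDATE:-, TRANSFORM:-, EMIT:-] out:-; in:P1
Tick 2: [PARSE:P2(v=18,ok=F), VALIDATE:P1(v=11,ok=F), TRANSFORM:-, EMIT:-] out:-; in:P2
Tick 3: [PARSE:-, VALIDATE:P2(v=18,ok=F), TRANSFORM:P1(v=0,ok=F), EMIT:-] out:-; in:-
Tick 4: [PARSE:P3(v=12,ok=F), VALIDATE:-, TRANSFORM:P2(v=0,ok=F), EMIT:P1(v=0,ok=F)] out:-; in:P3
At end of tick 4: ['P3', '-', 'P2', 'P1']

Answer: P3 - P2 P1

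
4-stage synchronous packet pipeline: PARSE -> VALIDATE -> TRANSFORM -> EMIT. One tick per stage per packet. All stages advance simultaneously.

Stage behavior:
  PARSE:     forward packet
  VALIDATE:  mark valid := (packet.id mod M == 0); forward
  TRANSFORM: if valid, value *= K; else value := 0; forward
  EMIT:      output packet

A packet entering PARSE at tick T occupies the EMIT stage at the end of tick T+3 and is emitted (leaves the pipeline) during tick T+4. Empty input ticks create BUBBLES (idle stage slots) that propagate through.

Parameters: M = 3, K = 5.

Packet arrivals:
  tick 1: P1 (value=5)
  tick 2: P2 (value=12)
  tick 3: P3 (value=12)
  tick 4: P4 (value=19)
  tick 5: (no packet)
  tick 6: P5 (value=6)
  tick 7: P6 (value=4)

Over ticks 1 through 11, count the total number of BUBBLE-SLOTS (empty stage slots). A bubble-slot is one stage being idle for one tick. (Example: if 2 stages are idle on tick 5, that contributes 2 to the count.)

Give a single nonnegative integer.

Tick 1: [PARSE:P1(v=5,ok=F), VALIDATE:-, TRANSFORM:-, EMIT:-] out:-; bubbles=3
Tick 2: [PARSE:P2(v=12,ok=F), VALIDATE:P1(v=5,ok=F), TRANSFORM:-, EMIT:-] out:-; bubbles=2
Tick 3: [PARSE:P3(v=12,ok=F), VALIDATE:P2(v=12,ok=F), TRANSFORM:P1(v=0,ok=F), EMIT:-] out:-; bubbles=1
Tick 4: [PARSE:P4(v=19,ok=F), VALIDATE:P3(v=12,ok=T), TRANSFORM:P2(v=0,ok=F), EMIT:P1(v=0,ok=F)] out:-; bubbles=0
Tick 5: [PARSE:-, VALIDATE:P4(v=19,ok=F), TRANSFORM:P3(v=60,ok=T), EMIT:P2(v=0,ok=F)] out:P1(v=0); bubbles=1
Tick 6: [PARSE:P5(v=6,ok=F), VALIDATE:-, TRANSFORM:P4(v=0,ok=F), EMIT:P3(v=60,ok=T)] out:P2(v=0); bubbles=1
Tick 7: [PARSE:P6(v=4,ok=F), VALIDATE:P5(v=6,ok=F), TRANSFORM:-, EMIT:P4(v=0,ok=F)] out:P3(v=60); bubbles=1
Tick 8: [PARSE:-, VALIDATE:P6(v=4,ok=T), TRANSFORM:P5(v=0,ok=F), EMIT:-] out:P4(v=0); bubbles=2
Tick 9: [PARSE:-, VALIDATE:-, TRANSFORM:P6(v=20,ok=T), EMIT:P5(v=0,ok=F)] out:-; bubbles=2
Tick 10: [PARSE:-, VALIDATE:-, TRANSFORM:-, EMIT:P6(v=20,ok=T)] out:P5(v=0); bubbles=3
Tick 11: [PARSE:-, VALIDATE:-, TRANSFORM:-, EMIT:-] out:P6(v=20); bubbles=4
Total bubble-slots: 20

Answer: 20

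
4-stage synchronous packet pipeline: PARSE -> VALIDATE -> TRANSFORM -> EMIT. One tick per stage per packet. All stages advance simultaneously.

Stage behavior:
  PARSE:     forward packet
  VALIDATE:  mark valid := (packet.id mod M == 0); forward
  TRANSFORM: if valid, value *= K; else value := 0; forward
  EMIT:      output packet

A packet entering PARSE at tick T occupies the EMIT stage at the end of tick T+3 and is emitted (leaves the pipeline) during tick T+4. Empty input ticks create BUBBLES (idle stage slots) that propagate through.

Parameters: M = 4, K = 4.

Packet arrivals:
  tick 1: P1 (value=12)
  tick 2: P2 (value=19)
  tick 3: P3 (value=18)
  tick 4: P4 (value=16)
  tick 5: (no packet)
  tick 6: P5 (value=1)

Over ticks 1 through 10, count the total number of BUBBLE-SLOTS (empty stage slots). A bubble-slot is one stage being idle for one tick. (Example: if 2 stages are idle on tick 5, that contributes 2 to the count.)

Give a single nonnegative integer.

Answer: 20

Derivation:
Tick 1: [PARSE:P1(v=12,ok=F), VALIDATE:-, TRANSFORM:-, EMIT:-] out:-; bubbles=3
Tick 2: [PARSE:P2(v=19,ok=F), VALIDATE:P1(v=12,ok=F), TRANSFORM:-, EMIT:-] out:-; bubbles=2
Tick 3: [PARSE:P3(v=18,ok=F), VALIDATE:P2(v=19,ok=F), TRANSFORM:P1(v=0,ok=F), EMIT:-] out:-; bubbles=1
Tick 4: [PARSE:P4(v=16,ok=F), VALIDATE:P3(v=18,ok=F), TRANSFORM:P2(v=0,ok=F), EMIT:P1(v=0,ok=F)] out:-; bubbles=0
Tick 5: [PARSE:-, VALIDATE:P4(v=16,ok=T), TRANSFORM:P3(v=0,ok=F), EMIT:P2(v=0,ok=F)] out:P1(v=0); bubbles=1
Tick 6: [PARSE:P5(v=1,ok=F), VALIDATE:-, TRANSFORM:P4(v=64,ok=T), EMIT:P3(v=0,ok=F)] out:P2(v=0); bubbles=1
Tick 7: [PARSE:-, VALIDATE:P5(v=1,ok=F), TRANSFORM:-, EMIT:P4(v=64,ok=T)] out:P3(v=0); bubbles=2
Tick 8: [PARSE:-, VALIDATE:-, TRANSFORM:P5(v=0,ok=F), EMIT:-] out:P4(v=64); bubbles=3
Tick 9: [PARSE:-, VALIDATE:-, TRANSFORM:-, EMIT:P5(v=0,ok=F)] out:-; bubbles=3
Tick 10: [PARSE:-, VALIDATE:-, TRANSFORM:-, EMIT:-] out:P5(v=0); bubbles=4
Total bubble-slots: 20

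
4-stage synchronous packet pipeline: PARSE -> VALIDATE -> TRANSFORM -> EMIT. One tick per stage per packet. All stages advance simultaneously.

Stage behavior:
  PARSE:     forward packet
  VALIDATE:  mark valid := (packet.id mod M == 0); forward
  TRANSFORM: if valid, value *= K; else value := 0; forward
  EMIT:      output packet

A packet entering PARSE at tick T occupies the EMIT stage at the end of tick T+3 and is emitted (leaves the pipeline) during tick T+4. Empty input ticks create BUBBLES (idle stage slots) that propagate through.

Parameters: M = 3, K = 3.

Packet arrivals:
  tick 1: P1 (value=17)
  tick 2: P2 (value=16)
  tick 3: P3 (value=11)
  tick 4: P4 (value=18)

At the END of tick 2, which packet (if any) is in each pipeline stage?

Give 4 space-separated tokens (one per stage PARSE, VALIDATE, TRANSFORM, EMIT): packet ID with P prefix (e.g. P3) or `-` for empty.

Answer: P2 P1 - -

Derivation:
Tick 1: [PARSE:P1(v=17,ok=F), VALIDATE:-, TRANSFORM:-, EMIT:-] out:-; in:P1
Tick 2: [PARSE:P2(v=16,ok=F), VALIDATE:P1(v=17,ok=F), TRANSFORM:-, EMIT:-] out:-; in:P2
At end of tick 2: ['P2', 'P1', '-', '-']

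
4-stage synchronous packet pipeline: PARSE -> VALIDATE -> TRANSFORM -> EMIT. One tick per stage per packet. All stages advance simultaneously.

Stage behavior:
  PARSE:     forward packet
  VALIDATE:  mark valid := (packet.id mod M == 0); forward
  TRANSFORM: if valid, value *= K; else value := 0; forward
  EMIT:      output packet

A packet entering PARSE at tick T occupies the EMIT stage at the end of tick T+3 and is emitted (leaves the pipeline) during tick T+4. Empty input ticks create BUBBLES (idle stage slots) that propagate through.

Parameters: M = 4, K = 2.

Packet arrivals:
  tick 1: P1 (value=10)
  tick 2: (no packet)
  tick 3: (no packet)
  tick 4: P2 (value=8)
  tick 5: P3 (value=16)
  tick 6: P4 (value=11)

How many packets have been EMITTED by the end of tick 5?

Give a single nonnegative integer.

Answer: 1

Derivation:
Tick 1: [PARSE:P1(v=10,ok=F), VALIDATE:-, TRANSFORM:-, EMIT:-] out:-; in:P1
Tick 2: [PARSE:-, VALIDATE:P1(v=10,ok=F), TRANSFORM:-, EMIT:-] out:-; in:-
Tick 3: [PARSE:-, VALIDATE:-, TRANSFORM:P1(v=0,ok=F), EMIT:-] out:-; in:-
Tick 4: [PARSE:P2(v=8,ok=F), VALIDATE:-, TRANSFORM:-, EMIT:P1(v=0,ok=F)] out:-; in:P2
Tick 5: [PARSE:P3(v=16,ok=F), VALIDATE:P2(v=8,ok=F), TRANSFORM:-, EMIT:-] out:P1(v=0); in:P3
Emitted by tick 5: ['P1']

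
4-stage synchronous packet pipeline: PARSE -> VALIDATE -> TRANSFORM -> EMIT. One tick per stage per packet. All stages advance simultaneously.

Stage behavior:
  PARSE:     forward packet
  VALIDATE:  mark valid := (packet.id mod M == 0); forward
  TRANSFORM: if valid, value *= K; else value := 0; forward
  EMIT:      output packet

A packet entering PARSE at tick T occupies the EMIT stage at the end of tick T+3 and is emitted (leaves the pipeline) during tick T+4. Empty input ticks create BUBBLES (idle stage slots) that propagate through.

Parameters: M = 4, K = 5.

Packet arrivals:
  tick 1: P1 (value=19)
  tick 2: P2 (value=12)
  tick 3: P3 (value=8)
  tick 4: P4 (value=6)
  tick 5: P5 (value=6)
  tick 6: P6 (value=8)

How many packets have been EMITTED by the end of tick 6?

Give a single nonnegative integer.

Tick 1: [PARSE:P1(v=19,ok=F), VALIDATE:-, TRANSFORM:-, EMIT:-] out:-; in:P1
Tick 2: [PARSE:P2(v=12,ok=F), VALIDATE:P1(v=19,ok=F), TRANSFORM:-, EMIT:-] out:-; in:P2
Tick 3: [PARSE:P3(v=8,ok=F), VALIDATE:P2(v=12,ok=F), TRANSFORM:P1(v=0,ok=F), EMIT:-] out:-; in:P3
Tick 4: [PARSE:P4(v=6,ok=F), VALIDATE:P3(v=8,ok=F), TRANSFORM:P2(v=0,ok=F), EMIT:P1(v=0,ok=F)] out:-; in:P4
Tick 5: [PARSE:P5(v=6,ok=F), VALIDATE:P4(v=6,ok=T), TRANSFORM:P3(v=0,ok=F), EMIT:P2(v=0,ok=F)] out:P1(v=0); in:P5
Tick 6: [PARSE:P6(v=8,ok=F), VALIDATE:P5(v=6,ok=F), TRANSFORM:P4(v=30,ok=T), EMIT:P3(v=0,ok=F)] out:P2(v=0); in:P6
Emitted by tick 6: ['P1', 'P2']

Answer: 2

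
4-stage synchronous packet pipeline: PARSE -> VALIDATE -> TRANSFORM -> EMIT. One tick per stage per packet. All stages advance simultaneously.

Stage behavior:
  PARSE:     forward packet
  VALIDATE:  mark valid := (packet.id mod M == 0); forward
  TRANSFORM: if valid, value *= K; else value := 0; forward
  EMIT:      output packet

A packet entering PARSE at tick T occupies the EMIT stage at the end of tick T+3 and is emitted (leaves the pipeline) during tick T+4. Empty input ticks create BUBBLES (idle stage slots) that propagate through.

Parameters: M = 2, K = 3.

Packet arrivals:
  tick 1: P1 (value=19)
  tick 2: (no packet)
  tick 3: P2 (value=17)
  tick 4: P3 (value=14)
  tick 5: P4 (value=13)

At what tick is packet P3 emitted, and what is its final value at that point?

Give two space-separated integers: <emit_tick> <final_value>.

Answer: 8 0

Derivation:
Tick 1: [PARSE:P1(v=19,ok=F), VALIDATE:-, TRANSFORM:-, EMIT:-] out:-; in:P1
Tick 2: [PARSE:-, VALIDATE:P1(v=19,ok=F), TRANSFORM:-, EMIT:-] out:-; in:-
Tick 3: [PARSE:P2(v=17,ok=F), VALIDATE:-, TRANSFORM:P1(v=0,ok=F), EMIT:-] out:-; in:P2
Tick 4: [PARSE:P3(v=14,ok=F), VALIDATE:P2(v=17,ok=T), TRANSFORM:-, EMIT:P1(v=0,ok=F)] out:-; in:P3
Tick 5: [PARSE:P4(v=13,ok=F), VALIDATE:P3(v=14,ok=F), TRANSFORM:P2(v=51,ok=T), EMIT:-] out:P1(v=0); in:P4
Tick 6: [PARSE:-, VALIDATE:P4(v=13,ok=T), TRANSFORM:P3(v=0,ok=F), EMIT:P2(v=51,ok=T)] out:-; in:-
Tick 7: [PARSE:-, VALIDATE:-, TRANSFORM:P4(v=39,ok=T), EMIT:P3(v=0,ok=F)] out:P2(v=51); in:-
Tick 8: [PARSE:-, VALIDATE:-, TRANSFORM:-, EMIT:P4(v=39,ok=T)] out:P3(v=0); in:-
Tick 9: [PARSE:-, VALIDATE:-, TRANSFORM:-, EMIT:-] out:P4(v=39); in:-
P3: arrives tick 4, valid=False (id=3, id%2=1), emit tick 8, final value 0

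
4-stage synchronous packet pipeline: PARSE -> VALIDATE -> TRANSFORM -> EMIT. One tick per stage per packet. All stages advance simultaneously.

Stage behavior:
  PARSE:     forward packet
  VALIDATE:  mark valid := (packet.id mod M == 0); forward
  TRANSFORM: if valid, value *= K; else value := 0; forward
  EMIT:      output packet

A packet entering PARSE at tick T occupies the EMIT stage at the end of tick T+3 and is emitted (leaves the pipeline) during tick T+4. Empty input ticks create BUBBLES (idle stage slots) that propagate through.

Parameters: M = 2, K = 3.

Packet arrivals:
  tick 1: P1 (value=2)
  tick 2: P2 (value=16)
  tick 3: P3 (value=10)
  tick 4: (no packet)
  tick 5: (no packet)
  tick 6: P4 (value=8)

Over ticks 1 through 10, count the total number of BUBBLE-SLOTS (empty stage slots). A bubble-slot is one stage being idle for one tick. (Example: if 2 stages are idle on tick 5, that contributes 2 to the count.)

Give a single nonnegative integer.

Answer: 24

Derivation:
Tick 1: [PARSE:P1(v=2,ok=F), VALIDATE:-, TRANSFORM:-, EMIT:-] out:-; bubbles=3
Tick 2: [PARSE:P2(v=16,ok=F), VALIDATE:P1(v=2,ok=F), TRANSFORM:-, EMIT:-] out:-; bubbles=2
Tick 3: [PARSE:P3(v=10,ok=F), VALIDATE:P2(v=16,ok=T), TRANSFORM:P1(v=0,ok=F), EMIT:-] out:-; bubbles=1
Tick 4: [PARSE:-, VALIDATE:P3(v=10,ok=F), TRANSFORM:P2(v=48,ok=T), EMIT:P1(v=0,ok=F)] out:-; bubbles=1
Tick 5: [PARSE:-, VALIDATE:-, TRANSFORM:P3(v=0,ok=F), EMIT:P2(v=48,ok=T)] out:P1(v=0); bubbles=2
Tick 6: [PARSE:P4(v=8,ok=F), VALIDATE:-, TRANSFORM:-, EMIT:P3(v=0,ok=F)] out:P2(v=48); bubbles=2
Tick 7: [PARSE:-, VALIDATE:P4(v=8,ok=T), TRANSFORM:-, EMIT:-] out:P3(v=0); bubbles=3
Tick 8: [PARSE:-, VALIDATE:-, TRANSFORM:P4(v=24,ok=T), EMIT:-] out:-; bubbles=3
Tick 9: [PARSE:-, VALIDATE:-, TRANSFORM:-, EMIT:P4(v=24,ok=T)] out:-; bubbles=3
Tick 10: [PARSE:-, VALIDATE:-, TRANSFORM:-, EMIT:-] out:P4(v=24); bubbles=4
Total bubble-slots: 24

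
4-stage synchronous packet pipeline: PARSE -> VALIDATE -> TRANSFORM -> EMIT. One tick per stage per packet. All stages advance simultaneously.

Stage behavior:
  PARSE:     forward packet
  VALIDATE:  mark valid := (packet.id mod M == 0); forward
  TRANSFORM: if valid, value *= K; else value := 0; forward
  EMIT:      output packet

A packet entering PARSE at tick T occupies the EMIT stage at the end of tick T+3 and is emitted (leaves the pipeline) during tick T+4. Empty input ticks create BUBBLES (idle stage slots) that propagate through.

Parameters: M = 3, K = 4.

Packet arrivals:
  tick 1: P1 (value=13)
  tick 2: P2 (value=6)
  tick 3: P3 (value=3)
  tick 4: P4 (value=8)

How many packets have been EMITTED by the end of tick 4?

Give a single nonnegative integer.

Answer: 0

Derivation:
Tick 1: [PARSE:P1(v=13,ok=F), VALIDATE:-, TRANSFORM:-, EMIT:-] out:-; in:P1
Tick 2: [PARSE:P2(v=6,ok=F), VALIDATE:P1(v=13,ok=F), TRANSFORM:-, EMIT:-] out:-; in:P2
Tick 3: [PARSE:P3(v=3,ok=F), VALIDATE:P2(v=6,ok=F), TRANSFORM:P1(v=0,ok=F), EMIT:-] out:-; in:P3
Tick 4: [PARSE:P4(v=8,ok=F), VALIDATE:P3(v=3,ok=T), TRANSFORM:P2(v=0,ok=F), EMIT:P1(v=0,ok=F)] out:-; in:P4
Emitted by tick 4: []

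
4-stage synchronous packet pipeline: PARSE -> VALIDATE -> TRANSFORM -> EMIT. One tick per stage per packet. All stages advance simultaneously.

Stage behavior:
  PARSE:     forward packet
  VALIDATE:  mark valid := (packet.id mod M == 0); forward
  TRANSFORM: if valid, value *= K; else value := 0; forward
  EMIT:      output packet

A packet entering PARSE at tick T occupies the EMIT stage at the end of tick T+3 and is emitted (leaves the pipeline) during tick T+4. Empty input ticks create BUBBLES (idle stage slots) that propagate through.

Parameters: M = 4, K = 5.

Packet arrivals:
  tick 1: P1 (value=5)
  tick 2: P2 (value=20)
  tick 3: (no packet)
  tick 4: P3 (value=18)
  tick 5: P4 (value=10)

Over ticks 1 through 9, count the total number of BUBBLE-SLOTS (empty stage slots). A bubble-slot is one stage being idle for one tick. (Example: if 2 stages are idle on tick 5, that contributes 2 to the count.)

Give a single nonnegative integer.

Tick 1: [PARSE:P1(v=5,ok=F), VALIDATE:-, TRANSFORM:-, EMIT:-] out:-; bubbles=3
Tick 2: [PARSE:P2(v=20,ok=F), VALIDATE:P1(v=5,ok=F), TRANSFORM:-, EMIT:-] out:-; bubbles=2
Tick 3: [PARSE:-, VALIDATE:P2(v=20,ok=F), TRANSFORM:P1(v=0,ok=F), EMIT:-] out:-; bubbles=2
Tick 4: [PARSE:P3(v=18,ok=F), VALIDATE:-, TRANSFORM:P2(v=0,ok=F), EMIT:P1(v=0,ok=F)] out:-; bubbles=1
Tick 5: [PARSE:P4(v=10,ok=F), VALIDATE:P3(v=18,ok=F), TRANSFORM:-, EMIT:P2(v=0,ok=F)] out:P1(v=0); bubbles=1
Tick 6: [PARSE:-, VALIDATE:P4(v=10,ok=T), TRANSFORM:P3(v=0,ok=F), EMIT:-] out:P2(v=0); bubbles=2
Tick 7: [PARSE:-, VALIDATE:-, TRANSFORM:P4(v=50,ok=T), EMIT:P3(v=0,ok=F)] out:-; bubbles=2
Tick 8: [PARSE:-, VALIDATE:-, TRANSFORM:-, EMIT:P4(v=50,ok=T)] out:P3(v=0); bubbles=3
Tick 9: [PARSE:-, VALIDATE:-, TRANSFORM:-, EMIT:-] out:P4(v=50); bubbles=4
Total bubble-slots: 20

Answer: 20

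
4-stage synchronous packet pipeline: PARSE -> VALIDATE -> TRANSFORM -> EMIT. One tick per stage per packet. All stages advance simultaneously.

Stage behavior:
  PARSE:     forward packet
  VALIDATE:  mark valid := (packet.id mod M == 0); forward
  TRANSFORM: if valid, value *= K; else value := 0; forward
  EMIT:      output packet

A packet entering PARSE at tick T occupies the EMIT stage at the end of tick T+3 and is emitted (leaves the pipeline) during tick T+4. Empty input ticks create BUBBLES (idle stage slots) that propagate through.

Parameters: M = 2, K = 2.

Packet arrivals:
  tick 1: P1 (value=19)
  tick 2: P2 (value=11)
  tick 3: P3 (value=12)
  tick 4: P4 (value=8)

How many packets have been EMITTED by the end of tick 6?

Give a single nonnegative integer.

Answer: 2

Derivation:
Tick 1: [PARSE:P1(v=19,ok=F), VALIDATE:-, TRANSFORM:-, EMIT:-] out:-; in:P1
Tick 2: [PARSE:P2(v=11,ok=F), VALIDATE:P1(v=19,ok=F), TRANSFORM:-, EMIT:-] out:-; in:P2
Tick 3: [PARSE:P3(v=12,ok=F), VALIDATE:P2(v=11,ok=T), TRANSFORM:P1(v=0,ok=F), EMIT:-] out:-; in:P3
Tick 4: [PARSE:P4(v=8,ok=F), VALIDATE:P3(v=12,ok=F), TRANSFORM:P2(v=22,ok=T), EMIT:P1(v=0,ok=F)] out:-; in:P4
Tick 5: [PARSE:-, VALIDATE:P4(v=8,ok=T), TRANSFORM:P3(v=0,ok=F), EMIT:P2(v=22,ok=T)] out:P1(v=0); in:-
Tick 6: [PARSE:-, VALIDATE:-, TRANSFORM:P4(v=16,ok=T), EMIT:P3(v=0,ok=F)] out:P2(v=22); in:-
Emitted by tick 6: ['P1', 'P2']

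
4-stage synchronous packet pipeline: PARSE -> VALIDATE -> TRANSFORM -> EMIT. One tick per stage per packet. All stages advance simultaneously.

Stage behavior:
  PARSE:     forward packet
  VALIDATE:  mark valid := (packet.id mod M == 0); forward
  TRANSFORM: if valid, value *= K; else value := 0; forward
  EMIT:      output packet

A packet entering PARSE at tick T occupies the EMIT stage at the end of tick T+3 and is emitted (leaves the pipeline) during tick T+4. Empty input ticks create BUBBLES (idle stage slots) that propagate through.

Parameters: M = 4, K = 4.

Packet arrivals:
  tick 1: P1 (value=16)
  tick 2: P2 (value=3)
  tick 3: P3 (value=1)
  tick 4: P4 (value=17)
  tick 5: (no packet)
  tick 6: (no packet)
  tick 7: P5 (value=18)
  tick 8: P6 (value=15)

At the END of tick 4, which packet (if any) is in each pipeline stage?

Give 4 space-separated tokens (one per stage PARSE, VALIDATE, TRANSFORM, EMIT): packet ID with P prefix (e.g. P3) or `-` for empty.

Answer: P4 P3 P2 P1

Derivation:
Tick 1: [PARSE:P1(v=16,ok=F), VALIDATE:-, TRANSFORM:-, EMIT:-] out:-; in:P1
Tick 2: [PARSE:P2(v=3,ok=F), VALIDATE:P1(v=16,ok=F), TRANSFORM:-, EMIT:-] out:-; in:P2
Tick 3: [PARSE:P3(v=1,ok=F), VALIDATE:P2(v=3,ok=F), TRANSFORM:P1(v=0,ok=F), EMIT:-] out:-; in:P3
Tick 4: [PARSE:P4(v=17,ok=F), VALIDATE:P3(v=1,ok=F), TRANSFORM:P2(v=0,ok=F), EMIT:P1(v=0,ok=F)] out:-; in:P4
At end of tick 4: ['P4', 'P3', 'P2', 'P1']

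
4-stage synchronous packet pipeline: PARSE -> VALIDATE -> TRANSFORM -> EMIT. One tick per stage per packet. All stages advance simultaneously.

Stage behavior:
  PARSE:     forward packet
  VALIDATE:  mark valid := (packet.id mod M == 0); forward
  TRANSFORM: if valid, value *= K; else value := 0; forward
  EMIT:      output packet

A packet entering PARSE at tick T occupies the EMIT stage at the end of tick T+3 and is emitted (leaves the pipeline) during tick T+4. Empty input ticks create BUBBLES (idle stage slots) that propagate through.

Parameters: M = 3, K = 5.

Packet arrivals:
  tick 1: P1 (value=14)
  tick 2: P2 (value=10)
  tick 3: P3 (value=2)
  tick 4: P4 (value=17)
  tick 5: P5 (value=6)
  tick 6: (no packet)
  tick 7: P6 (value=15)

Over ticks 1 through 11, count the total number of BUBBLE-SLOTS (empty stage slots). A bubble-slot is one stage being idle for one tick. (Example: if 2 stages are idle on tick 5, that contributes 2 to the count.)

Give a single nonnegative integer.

Tick 1: [PARSE:P1(v=14,ok=F), VALIDATE:-, TRANSFORM:-, EMIT:-] out:-; bubbles=3
Tick 2: [PARSE:P2(v=10,ok=F), VALIDATE:P1(v=14,ok=F), TRANSFORM:-, EMIT:-] out:-; bubbles=2
Tick 3: [PARSE:P3(v=2,ok=F), VALIDATE:P2(v=10,ok=F), TRANSFORM:P1(v=0,ok=F), EMIT:-] out:-; bubbles=1
Tick 4: [PARSE:P4(v=17,ok=F), VALIDATE:P3(v=2,ok=T), TRANSFORM:P2(v=0,ok=F), EMIT:P1(v=0,ok=F)] out:-; bubbles=0
Tick 5: [PARSE:P5(v=6,ok=F), VALIDATE:P4(v=17,ok=F), TRANSFORM:P3(v=10,ok=T), EMIT:P2(v=0,ok=F)] out:P1(v=0); bubbles=0
Tick 6: [PARSE:-, VALIDATE:P5(v=6,ok=F), TRANSFORM:P4(v=0,ok=F), EMIT:P3(v=10,ok=T)] out:P2(v=0); bubbles=1
Tick 7: [PARSE:P6(v=15,ok=F), VALIDATE:-, TRANSFORM:P5(v=0,ok=F), EMIT:P4(v=0,ok=F)] out:P3(v=10); bubbles=1
Tick 8: [PARSE:-, VALIDATE:P6(v=15,ok=T), TRANSFORM:-, EMIT:P5(v=0,ok=F)] out:P4(v=0); bubbles=2
Tick 9: [PARSE:-, VALIDATE:-, TRANSFORM:P6(v=75,ok=T), EMIT:-] out:P5(v=0); bubbles=3
Tick 10: [PARSE:-, VALIDATE:-, TRANSFORM:-, EMIT:P6(v=75,ok=T)] out:-; bubbles=3
Tick 11: [PARSE:-, VALIDATE:-, TRANSFORM:-, EMIT:-] out:P6(v=75); bubbles=4
Total bubble-slots: 20

Answer: 20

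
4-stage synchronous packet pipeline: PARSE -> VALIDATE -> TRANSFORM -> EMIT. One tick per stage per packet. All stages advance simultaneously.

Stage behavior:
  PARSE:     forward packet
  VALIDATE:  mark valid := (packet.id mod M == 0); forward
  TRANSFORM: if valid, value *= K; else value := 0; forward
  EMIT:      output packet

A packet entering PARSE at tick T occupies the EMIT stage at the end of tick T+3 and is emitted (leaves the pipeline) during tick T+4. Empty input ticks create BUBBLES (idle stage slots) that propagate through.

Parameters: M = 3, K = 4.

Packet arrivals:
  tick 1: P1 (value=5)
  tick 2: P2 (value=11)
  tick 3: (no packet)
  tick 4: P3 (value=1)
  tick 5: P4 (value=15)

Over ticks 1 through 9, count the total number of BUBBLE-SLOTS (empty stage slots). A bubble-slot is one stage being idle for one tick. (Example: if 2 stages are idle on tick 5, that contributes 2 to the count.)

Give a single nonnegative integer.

Answer: 20

Derivation:
Tick 1: [PARSE:P1(v=5,ok=F), VALIDATE:-, TRANSFORM:-, EMIT:-] out:-; bubbles=3
Tick 2: [PARSE:P2(v=11,ok=F), VALIDATE:P1(v=5,ok=F), TRANSFORM:-, EMIT:-] out:-; bubbles=2
Tick 3: [PARSE:-, VALIDATE:P2(v=11,ok=F), TRANSFORM:P1(v=0,ok=F), EMIT:-] out:-; bubbles=2
Tick 4: [PARSE:P3(v=1,ok=F), VALIDATE:-, TRANSFORM:P2(v=0,ok=F), EMIT:P1(v=0,ok=F)] out:-; bubbles=1
Tick 5: [PARSE:P4(v=15,ok=F), VALIDATE:P3(v=1,ok=T), TRANSFORM:-, EMIT:P2(v=0,ok=F)] out:P1(v=0); bubbles=1
Tick 6: [PARSE:-, VALIDATE:P4(v=15,ok=F), TRANSFORM:P3(v=4,ok=T), EMIT:-] out:P2(v=0); bubbles=2
Tick 7: [PARSE:-, VALIDATE:-, TRANSFORM:P4(v=0,ok=F), EMIT:P3(v=4,ok=T)] out:-; bubbles=2
Tick 8: [PARSE:-, VALIDATE:-, TRANSFORM:-, EMIT:P4(v=0,ok=F)] out:P3(v=4); bubbles=3
Tick 9: [PARSE:-, VALIDATE:-, TRANSFORM:-, EMIT:-] out:P4(v=0); bubbles=4
Total bubble-slots: 20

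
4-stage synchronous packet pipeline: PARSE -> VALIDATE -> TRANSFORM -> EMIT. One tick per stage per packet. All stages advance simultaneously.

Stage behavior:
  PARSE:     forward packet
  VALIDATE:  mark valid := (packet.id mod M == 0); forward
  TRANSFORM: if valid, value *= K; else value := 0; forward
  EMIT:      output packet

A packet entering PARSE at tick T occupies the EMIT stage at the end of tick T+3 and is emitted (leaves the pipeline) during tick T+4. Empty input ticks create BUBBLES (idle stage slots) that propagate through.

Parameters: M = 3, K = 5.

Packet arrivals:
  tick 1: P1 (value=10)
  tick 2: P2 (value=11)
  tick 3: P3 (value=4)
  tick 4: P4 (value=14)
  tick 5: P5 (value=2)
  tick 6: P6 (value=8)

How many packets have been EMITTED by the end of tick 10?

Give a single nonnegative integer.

Tick 1: [PARSE:P1(v=10,ok=F), VALIDATE:-, TRANSFORM:-, EMIT:-] out:-; in:P1
Tick 2: [PARSE:P2(v=11,ok=F), VALIDATE:P1(v=10,ok=F), TRANSFORM:-, EMIT:-] out:-; in:P2
Tick 3: [PARSE:P3(v=4,ok=F), VALIDATE:P2(v=11,ok=F), TRANSFORM:P1(v=0,ok=F), EMIT:-] out:-; in:P3
Tick 4: [PARSE:P4(v=14,ok=F), VALIDATE:P3(v=4,ok=T), TRANSFORM:P2(v=0,ok=F), EMIT:P1(v=0,ok=F)] out:-; in:P4
Tick 5: [PARSE:P5(v=2,ok=F), VALIDATE:P4(v=14,ok=F), TRANSFORM:P3(v=20,ok=T), EMIT:P2(v=0,ok=F)] out:P1(v=0); in:P5
Tick 6: [PARSE:P6(v=8,ok=F), VALIDATE:P5(v=2,ok=F), TRANSFORM:P4(v=0,ok=F), EMIT:P3(v=20,ok=T)] out:P2(v=0); in:P6
Tick 7: [PARSE:-, VALIDATE:P6(v=8,ok=T), TRANSFORM:P5(v=0,ok=F), EMIT:P4(v=0,ok=F)] out:P3(v=20); in:-
Tick 8: [PARSE:-, VALIDATE:-, TRANSFORM:P6(v=40,ok=T), EMIT:P5(v=0,ok=F)] out:P4(v=0); in:-
Tick 9: [PARSE:-, VALIDATE:-, TRANSFORM:-, EMIT:P6(v=40,ok=T)] out:P5(v=0); in:-
Tick 10: [PARSE:-, VALIDATE:-, TRANSFORM:-, EMIT:-] out:P6(v=40); in:-
Emitted by tick 10: ['P1', 'P2', 'P3', 'P4', 'P5', 'P6']

Answer: 6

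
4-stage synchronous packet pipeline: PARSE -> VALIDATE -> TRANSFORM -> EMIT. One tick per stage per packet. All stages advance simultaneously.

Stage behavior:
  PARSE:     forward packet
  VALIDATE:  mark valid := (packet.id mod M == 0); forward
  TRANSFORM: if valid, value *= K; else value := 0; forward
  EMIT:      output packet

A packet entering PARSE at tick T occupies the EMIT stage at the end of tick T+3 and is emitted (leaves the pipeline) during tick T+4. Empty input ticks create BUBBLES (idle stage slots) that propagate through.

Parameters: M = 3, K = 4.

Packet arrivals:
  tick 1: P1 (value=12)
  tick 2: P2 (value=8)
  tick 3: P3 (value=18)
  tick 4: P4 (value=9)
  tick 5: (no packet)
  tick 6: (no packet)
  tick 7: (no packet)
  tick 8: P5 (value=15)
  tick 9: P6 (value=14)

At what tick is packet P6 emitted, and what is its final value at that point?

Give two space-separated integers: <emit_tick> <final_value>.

Tick 1: [PARSE:P1(v=12,ok=F), VALIDATE:-, TRANSFORM:-, EMIT:-] out:-; in:P1
Tick 2: [PARSE:P2(v=8,ok=F), VALIDATE:P1(v=12,ok=F), TRANSFORM:-, EMIT:-] out:-; in:P2
Tick 3: [PARSE:P3(v=18,ok=F), VALIDATE:P2(v=8,ok=F), TRANSFORM:P1(v=0,ok=F), EMIT:-] out:-; in:P3
Tick 4: [PARSE:P4(v=9,ok=F), VALIDATE:P3(v=18,ok=T), TRANSFORM:P2(v=0,ok=F), EMIT:P1(v=0,ok=F)] out:-; in:P4
Tick 5: [PARSE:-, VALIDATE:P4(v=9,ok=F), TRANSFORM:P3(v=72,ok=T), EMIT:P2(v=0,ok=F)] out:P1(v=0); in:-
Tick 6: [PARSE:-, VALIDATE:-, TRANSFORM:P4(v=0,ok=F), EMIT:P3(v=72,ok=T)] out:P2(v=0); in:-
Tick 7: [PARSE:-, VALIDATE:-, TRANSFORM:-, EMIT:P4(v=0,ok=F)] out:P3(v=72); in:-
Tick 8: [PARSE:P5(v=15,ok=F), VALIDATE:-, TRANSFORM:-, EMIT:-] out:P4(v=0); in:P5
Tick 9: [PARSE:P6(v=14,ok=F), VALIDATE:P5(v=15,ok=F), TRANSFORM:-, EMIT:-] out:-; in:P6
Tick 10: [PARSE:-, VALIDATE:P6(v=14,ok=T), TRANSFORM:P5(v=0,ok=F), EMIT:-] out:-; in:-
Tick 11: [PARSE:-, VALIDATE:-, TRANSFORM:P6(v=56,ok=T), EMIT:P5(v=0,ok=F)] out:-; in:-
Tick 12: [PARSE:-, VALIDATE:-, TRANSFORM:-, EMIT:P6(v=56,ok=T)] out:P5(v=0); in:-
Tick 13: [PARSE:-, VALIDATE:-, TRANSFORM:-, EMIT:-] out:P6(v=56); in:-
P6: arrives tick 9, valid=True (id=6, id%3=0), emit tick 13, final value 56

Answer: 13 56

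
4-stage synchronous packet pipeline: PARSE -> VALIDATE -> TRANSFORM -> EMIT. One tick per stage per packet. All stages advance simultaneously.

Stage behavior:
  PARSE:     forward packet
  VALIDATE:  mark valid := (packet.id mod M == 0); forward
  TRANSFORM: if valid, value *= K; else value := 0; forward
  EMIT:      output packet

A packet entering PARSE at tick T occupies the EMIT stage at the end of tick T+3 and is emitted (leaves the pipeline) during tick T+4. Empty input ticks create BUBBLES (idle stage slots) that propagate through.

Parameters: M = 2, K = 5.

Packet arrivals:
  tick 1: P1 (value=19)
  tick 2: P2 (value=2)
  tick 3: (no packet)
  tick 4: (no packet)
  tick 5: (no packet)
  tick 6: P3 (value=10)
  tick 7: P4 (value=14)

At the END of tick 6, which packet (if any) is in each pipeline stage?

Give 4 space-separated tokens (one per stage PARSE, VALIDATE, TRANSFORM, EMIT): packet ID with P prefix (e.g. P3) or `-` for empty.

Answer: P3 - - -

Derivation:
Tick 1: [PARSE:P1(v=19,ok=F), VALIDATE:-, TRANSFORM:-, EMIT:-] out:-; in:P1
Tick 2: [PARSE:P2(v=2,ok=F), VALIDATE:P1(v=19,ok=F), TRANSFORM:-, EMIT:-] out:-; in:P2
Tick 3: [PARSE:-, VALIDATE:P2(v=2,ok=T), TRANSFORM:P1(v=0,ok=F), EMIT:-] out:-; in:-
Tick 4: [PARSE:-, VALIDATE:-, TRANSFORM:P2(v=10,ok=T), EMIT:P1(v=0,ok=F)] out:-; in:-
Tick 5: [PARSE:-, VALIDATE:-, TRANSFORM:-, EMIT:P2(v=10,ok=T)] out:P1(v=0); in:-
Tick 6: [PARSE:P3(v=10,ok=F), VALIDATE:-, TRANSFORM:-, EMIT:-] out:P2(v=10); in:P3
At end of tick 6: ['P3', '-', '-', '-']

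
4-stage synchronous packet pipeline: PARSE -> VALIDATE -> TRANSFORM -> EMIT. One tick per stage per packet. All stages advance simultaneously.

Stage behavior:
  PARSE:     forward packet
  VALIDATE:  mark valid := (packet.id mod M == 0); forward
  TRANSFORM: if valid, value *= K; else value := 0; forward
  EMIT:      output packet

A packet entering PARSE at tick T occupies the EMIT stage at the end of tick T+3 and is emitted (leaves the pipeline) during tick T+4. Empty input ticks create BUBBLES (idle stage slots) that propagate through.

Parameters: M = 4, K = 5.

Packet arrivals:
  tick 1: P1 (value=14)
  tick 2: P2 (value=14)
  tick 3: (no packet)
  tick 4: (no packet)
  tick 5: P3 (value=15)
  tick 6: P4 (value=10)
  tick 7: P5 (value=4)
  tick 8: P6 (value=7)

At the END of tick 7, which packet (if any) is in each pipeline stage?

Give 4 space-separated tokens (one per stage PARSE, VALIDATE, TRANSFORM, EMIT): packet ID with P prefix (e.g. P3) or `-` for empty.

Tick 1: [PARSE:P1(v=14,ok=F), VALIDATE:-, TRANSFORM:-, EMIT:-] out:-; in:P1
Tick 2: [PARSE:P2(v=14,ok=F), VALIDATE:P1(v=14,ok=F), TRANSFORM:-, EMIT:-] out:-; in:P2
Tick 3: [PARSE:-, VALIDATE:P2(v=14,ok=F), TRANSFORM:P1(v=0,ok=F), EMIT:-] out:-; in:-
Tick 4: [PARSE:-, VALIDATE:-, TRANSFORM:P2(v=0,ok=F), EMIT:P1(v=0,ok=F)] out:-; in:-
Tick 5: [PARSE:P3(v=15,ok=F), VALIDATE:-, TRANSFORM:-, EMIT:P2(v=0,ok=F)] out:P1(v=0); in:P3
Tick 6: [PARSE:P4(v=10,ok=F), VALIDATE:P3(v=15,ok=F), TRANSFORM:-, EMIT:-] out:P2(v=0); in:P4
Tick 7: [PARSE:P5(v=4,ok=F), VALIDATE:P4(v=10,ok=T), TRANSFORM:P3(v=0,ok=F), EMIT:-] out:-; in:P5
At end of tick 7: ['P5', 'P4', 'P3', '-']

Answer: P5 P4 P3 -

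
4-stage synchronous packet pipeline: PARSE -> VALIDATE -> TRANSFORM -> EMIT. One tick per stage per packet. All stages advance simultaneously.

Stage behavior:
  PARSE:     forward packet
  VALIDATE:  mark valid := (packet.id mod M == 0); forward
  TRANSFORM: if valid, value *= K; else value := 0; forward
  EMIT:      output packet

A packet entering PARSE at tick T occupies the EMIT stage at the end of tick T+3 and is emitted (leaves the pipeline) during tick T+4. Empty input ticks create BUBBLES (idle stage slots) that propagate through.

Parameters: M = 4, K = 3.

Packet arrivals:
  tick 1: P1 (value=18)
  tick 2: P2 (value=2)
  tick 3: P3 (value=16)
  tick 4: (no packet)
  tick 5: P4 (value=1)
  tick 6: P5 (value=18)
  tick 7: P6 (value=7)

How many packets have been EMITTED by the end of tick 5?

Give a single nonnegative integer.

Answer: 1

Derivation:
Tick 1: [PARSE:P1(v=18,ok=F), VALIDATE:-, TRANSFORM:-, EMIT:-] out:-; in:P1
Tick 2: [PARSE:P2(v=2,ok=F), VALIDATE:P1(v=18,ok=F), TRANSFORM:-, EMIT:-] out:-; in:P2
Tick 3: [PARSE:P3(v=16,ok=F), VALIDATE:P2(v=2,ok=F), TRANSFORM:P1(v=0,ok=F), EMIT:-] out:-; in:P3
Tick 4: [PARSE:-, VALIDATE:P3(v=16,ok=F), TRANSFORM:P2(v=0,ok=F), EMIT:P1(v=0,ok=F)] out:-; in:-
Tick 5: [PARSE:P4(v=1,ok=F), VALIDATE:-, TRANSFORM:P3(v=0,ok=F), EMIT:P2(v=0,ok=F)] out:P1(v=0); in:P4
Emitted by tick 5: ['P1']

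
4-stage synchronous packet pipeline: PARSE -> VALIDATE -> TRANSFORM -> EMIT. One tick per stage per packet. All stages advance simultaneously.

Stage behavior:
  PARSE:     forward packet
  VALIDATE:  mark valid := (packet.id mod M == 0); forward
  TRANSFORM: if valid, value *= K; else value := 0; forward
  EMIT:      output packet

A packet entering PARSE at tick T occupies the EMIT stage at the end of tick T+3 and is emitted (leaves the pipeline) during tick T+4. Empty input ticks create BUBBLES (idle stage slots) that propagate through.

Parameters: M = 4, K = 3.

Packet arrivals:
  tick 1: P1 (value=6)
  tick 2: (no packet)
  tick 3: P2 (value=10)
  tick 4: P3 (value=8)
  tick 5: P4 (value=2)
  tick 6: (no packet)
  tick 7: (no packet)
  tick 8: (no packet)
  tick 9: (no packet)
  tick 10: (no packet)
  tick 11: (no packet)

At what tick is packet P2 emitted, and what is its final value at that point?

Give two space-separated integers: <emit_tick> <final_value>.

Answer: 7 0

Derivation:
Tick 1: [PARSE:P1(v=6,ok=F), VALIDATE:-, TRANSFORM:-, EMIT:-] out:-; in:P1
Tick 2: [PARSE:-, VALIDATE:P1(v=6,ok=F), TRANSFORM:-, EMIT:-] out:-; in:-
Tick 3: [PARSE:P2(v=10,ok=F), VALIDATE:-, TRANSFORM:P1(v=0,ok=F), EMIT:-] out:-; in:P2
Tick 4: [PARSE:P3(v=8,ok=F), VALIDATE:P2(v=10,ok=F), TRANSFORM:-, EMIT:P1(v=0,ok=F)] out:-; in:P3
Tick 5: [PARSE:P4(v=2,ok=F), VALIDATE:P3(v=8,ok=F), TRANSFORM:P2(v=0,ok=F), EMIT:-] out:P1(v=0); in:P4
Tick 6: [PARSE:-, VALIDATE:P4(v=2,ok=T), TRANSFORM:P3(v=0,ok=F), EMIT:P2(v=0,ok=F)] out:-; in:-
Tick 7: [PARSE:-, VALIDATE:-, TRANSFORM:P4(v=6,ok=T), EMIT:P3(v=0,ok=F)] out:P2(v=0); in:-
Tick 8: [PARSE:-, VALIDATE:-, TRANSFORM:-, EMIT:P4(v=6,ok=T)] out:P3(v=0); in:-
Tick 9: [PARSE:-, VALIDATE:-, TRANSFORM:-, EMIT:-] out:P4(v=6); in:-
Tick 10: [PARSE:-, VALIDATE:-, TRANSFORM:-, EMIT:-] out:-; in:-
Tick 11: [PARSE:-, VALIDATE:-, TRANSFORM:-, EMIT:-] out:-; in:-
Tick 12: [PARSE:-, VALIDATE:-, TRANSFORM:-, EMIT:-] out:-; in:-
Tick 13: [PARSE:-, VALIDATE:-, TRANSFORM:-, EMIT:-] out:-; in:-
Tick 14: [PARSE:-, VALIDATE:-, TRANSFORM:-, EMIT:-] out:-; in:-
Tick 15: [PARSE:-, VALIDATE:-, TRANSFORM:-, EMIT:-] out:-; in:-
P2: arrives tick 3, valid=False (id=2, id%4=2), emit tick 7, final value 0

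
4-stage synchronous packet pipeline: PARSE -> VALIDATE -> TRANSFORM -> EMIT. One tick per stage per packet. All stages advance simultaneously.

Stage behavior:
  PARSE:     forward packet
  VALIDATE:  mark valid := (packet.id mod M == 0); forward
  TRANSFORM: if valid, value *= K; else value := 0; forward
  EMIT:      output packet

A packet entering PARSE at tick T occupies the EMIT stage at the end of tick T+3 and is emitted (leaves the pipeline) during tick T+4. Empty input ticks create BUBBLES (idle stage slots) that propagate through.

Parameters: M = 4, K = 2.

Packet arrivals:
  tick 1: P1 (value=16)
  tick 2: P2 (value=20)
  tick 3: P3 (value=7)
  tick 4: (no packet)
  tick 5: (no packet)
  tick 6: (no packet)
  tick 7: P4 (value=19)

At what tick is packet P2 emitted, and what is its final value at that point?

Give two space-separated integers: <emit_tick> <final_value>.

Tick 1: [PARSE:P1(v=16,ok=F), VALIDATE:-, TRANSFORM:-, EMIT:-] out:-; in:P1
Tick 2: [PARSE:P2(v=20,ok=F), VALIDATE:P1(v=16,ok=F), TRANSFORM:-, EMIT:-] out:-; in:P2
Tick 3: [PARSE:P3(v=7,ok=F), VALIDATE:P2(v=20,ok=F), TRANSFORM:P1(v=0,ok=F), EMIT:-] out:-; in:P3
Tick 4: [PARSE:-, VALIDATE:P3(v=7,ok=F), TRANSFORM:P2(v=0,ok=F), EMIT:P1(v=0,ok=F)] out:-; in:-
Tick 5: [PARSE:-, VALIDATE:-, TRANSFORM:P3(v=0,ok=F), EMIT:P2(v=0,ok=F)] out:P1(v=0); in:-
Tick 6: [PARSE:-, VALIDATE:-, TRANSFORM:-, EMIT:P3(v=0,ok=F)] out:P2(v=0); in:-
Tick 7: [PARSE:P4(v=19,ok=F), VALIDATE:-, TRANSFORM:-, EMIT:-] out:P3(v=0); in:P4
Tick 8: [PARSE:-, VALIDATE:P4(v=19,ok=T), TRANSFORM:-, EMIT:-] out:-; in:-
Tick 9: [PARSE:-, VALIDATE:-, TRANSFORM:P4(v=38,ok=T), EMIT:-] out:-; in:-
Tick 10: [PARSE:-, VALIDATE:-, TRANSFORM:-, EMIT:P4(v=38,ok=T)] out:-; in:-
Tick 11: [PARSE:-, VALIDATE:-, TRANSFORM:-, EMIT:-] out:P4(v=38); in:-
P2: arrives tick 2, valid=False (id=2, id%4=2), emit tick 6, final value 0

Answer: 6 0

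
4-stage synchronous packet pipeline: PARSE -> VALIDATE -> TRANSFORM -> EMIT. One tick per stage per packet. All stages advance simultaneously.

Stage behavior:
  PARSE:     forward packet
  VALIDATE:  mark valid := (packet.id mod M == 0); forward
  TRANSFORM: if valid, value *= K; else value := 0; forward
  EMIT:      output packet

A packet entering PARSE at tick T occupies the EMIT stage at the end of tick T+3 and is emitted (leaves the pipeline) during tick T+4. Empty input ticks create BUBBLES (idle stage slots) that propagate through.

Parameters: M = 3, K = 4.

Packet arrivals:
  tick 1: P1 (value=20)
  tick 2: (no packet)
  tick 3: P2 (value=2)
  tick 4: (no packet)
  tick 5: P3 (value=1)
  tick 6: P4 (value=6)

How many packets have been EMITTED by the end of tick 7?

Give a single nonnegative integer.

Tick 1: [PARSE:P1(v=20,ok=F), VALIDATE:-, TRANSFORM:-, EMIT:-] out:-; in:P1
Tick 2: [PARSE:-, VALIDATE:P1(v=20,ok=F), TRANSFORM:-, EMIT:-] out:-; in:-
Tick 3: [PARSE:P2(v=2,ok=F), VALIDATE:-, TRANSFORM:P1(v=0,ok=F), EMIT:-] out:-; in:P2
Tick 4: [PARSE:-, VALIDATE:P2(v=2,ok=F), TRANSFORM:-, EMIT:P1(v=0,ok=F)] out:-; in:-
Tick 5: [PARSE:P3(v=1,ok=F), VALIDATE:-, TRANSFORM:P2(v=0,ok=F), EMIT:-] out:P1(v=0); in:P3
Tick 6: [PARSE:P4(v=6,ok=F), VALIDATE:P3(v=1,ok=T), TRANSFORM:-, EMIT:P2(v=0,ok=F)] out:-; in:P4
Tick 7: [PARSE:-, VALIDATE:P4(v=6,ok=F), TRANSFORM:P3(v=4,ok=T), EMIT:-] out:P2(v=0); in:-
Emitted by tick 7: ['P1', 'P2']

Answer: 2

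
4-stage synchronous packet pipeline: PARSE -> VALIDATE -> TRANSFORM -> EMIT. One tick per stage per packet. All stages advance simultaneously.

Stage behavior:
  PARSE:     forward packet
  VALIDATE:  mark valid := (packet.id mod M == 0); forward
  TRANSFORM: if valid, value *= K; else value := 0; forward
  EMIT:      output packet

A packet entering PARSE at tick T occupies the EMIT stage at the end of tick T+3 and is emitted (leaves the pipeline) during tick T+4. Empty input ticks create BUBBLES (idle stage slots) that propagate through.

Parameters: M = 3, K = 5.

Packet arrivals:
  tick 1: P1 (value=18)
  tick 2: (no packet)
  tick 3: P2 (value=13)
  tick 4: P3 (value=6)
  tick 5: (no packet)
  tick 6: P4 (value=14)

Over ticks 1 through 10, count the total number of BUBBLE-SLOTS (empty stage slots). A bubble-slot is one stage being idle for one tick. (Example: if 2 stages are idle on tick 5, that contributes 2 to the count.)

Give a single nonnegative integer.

Answer: 24

Derivation:
Tick 1: [PARSE:P1(v=18,ok=F), VALIDATE:-, TRANSFORM:-, EMIT:-] out:-; bubbles=3
Tick 2: [PARSE:-, VALIDATE:P1(v=18,ok=F), TRANSFORM:-, EMIT:-] out:-; bubbles=3
Tick 3: [PARSE:P2(v=13,ok=F), VALIDATE:-, TRANSFORM:P1(v=0,ok=F), EMIT:-] out:-; bubbles=2
Tick 4: [PARSE:P3(v=6,ok=F), VALIDATE:P2(v=13,ok=F), TRANSFORM:-, EMIT:P1(v=0,ok=F)] out:-; bubbles=1
Tick 5: [PARSE:-, VALIDATE:P3(v=6,ok=T), TRANSFORM:P2(v=0,ok=F), EMIT:-] out:P1(v=0); bubbles=2
Tick 6: [PARSE:P4(v=14,ok=F), VALIDATE:-, TRANSFORM:P3(v=30,ok=T), EMIT:P2(v=0,ok=F)] out:-; bubbles=1
Tick 7: [PARSE:-, VALIDATE:P4(v=14,ok=F), TRANSFORM:-, EMIT:P3(v=30,ok=T)] out:P2(v=0); bubbles=2
Tick 8: [PARSE:-, VALIDATE:-, TRANSFORM:P4(v=0,ok=F), EMIT:-] out:P3(v=30); bubbles=3
Tick 9: [PARSE:-, VALIDATE:-, TRANSFORM:-, EMIT:P4(v=0,ok=F)] out:-; bubbles=3
Tick 10: [PARSE:-, VALIDATE:-, TRANSFORM:-, EMIT:-] out:P4(v=0); bubbles=4
Total bubble-slots: 24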